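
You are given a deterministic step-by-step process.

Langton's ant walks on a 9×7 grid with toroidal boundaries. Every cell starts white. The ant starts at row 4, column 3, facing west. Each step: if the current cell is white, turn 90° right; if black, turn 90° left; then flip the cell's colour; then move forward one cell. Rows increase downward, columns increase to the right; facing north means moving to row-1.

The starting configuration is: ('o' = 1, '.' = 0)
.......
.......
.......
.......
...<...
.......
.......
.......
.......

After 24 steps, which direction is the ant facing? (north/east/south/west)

t=0: .......
.......
.......
.......
...<...
.......
.......
.......
.......
t=1: .......
.......
.......
...^...
...o...
.......
.......
.......
.......
t=2: .......
.......
.......
...o>..
...o...
.......
.......
.......
.......
t=3: .......
.......
.......
...oo..
...ov..
.......
.......
.......
.......
t=4: .......
.......
.......
...oo..
...<o..
.......
.......
.......
.......
t=5: .......
.......
.......
...oo..
....o..
...v...
.......
.......
.......
t=6: .......
.......
.......
...oo..
....o..
..<o...
.......
.......
.......
t=7: .......
.......
.......
...oo..
..^.o..
..oo...
.......
.......
.......
t=8: .......
.......
.......
...oo..
..o>o..
..oo...
.......
.......
.......
t=9: .......
.......
.......
...oo..
..ooo..
..ov...
.......
.......
.......
t=10: .......
.......
.......
...oo..
..ooo..
..o.>..
.......
.......
.......
t=11: .......
.......
.......
...oo..
..ooo..
..o.o..
....v..
.......
.......
t=12: .......
.......
.......
...oo..
..ooo..
..o.o..
...<o..
.......
.......
t=13: .......
.......
.......
...oo..
..ooo..
..o^o..
...oo..
.......
.......
t=14: .......
.......
.......
...oo..
..ooo..
..oo>..
...oo..
.......
.......
t=15: .......
.......
.......
...oo..
..oo^..
..oo...
...oo..
.......
.......
t=16: .......
.......
.......
...oo..
..o<...
..oo...
...oo..
.......
.......
t=17: .......
.......
.......
...oo..
..o....
..ov...
...oo..
.......
.......
t=18: .......
.......
.......
...oo..
..o....
..o.>..
...oo..
.......
.......
t=19: .......
.......
.......
...oo..
..o....
..o.o..
...ov..
.......
.......
t=20: .......
.......
.......
...oo..
..o....
..o.o..
...o.>.
.......
.......
t=21: .......
.......
.......
...oo..
..o....
..o.o..
...o.o.
.....v.
.......
t=22: .......
.......
.......
...oo..
..o....
..o.o..
...o.o.
....<o.
.......
t=23: .......
.......
.......
...oo..
..o....
..o.o..
...o^o.
....oo.
.......
t=24: .......
.......
.......
...oo..
..o....
..o.o..
...oo>.
....oo.
.......

east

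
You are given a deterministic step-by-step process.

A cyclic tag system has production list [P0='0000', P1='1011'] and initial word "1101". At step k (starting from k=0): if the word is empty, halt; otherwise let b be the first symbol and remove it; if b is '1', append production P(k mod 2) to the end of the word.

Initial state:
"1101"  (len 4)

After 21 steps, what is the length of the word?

k=0  "1101"  (len 4)
k=1  "1010000"  (len 7)
k=2  "0100001011"  (len 10)
k=3  "100001011"  (len 9)
k=4  "000010111011"  (len 12)
k=5  "00010111011"  (len 11)
k=6  "0010111011"  (len 10)
k=7  "010111011"  (len 9)
k=8  "10111011"  (len 8)
k=9  "01110110000"  (len 11)
k=10  "1110110000"  (len 10)
k=11  "1101100000000"  (len 13)
k=12  "1011000000001011"  (len 16)
k=13  "0110000000010110000"  (len 19)
k=14  "110000000010110000"  (len 18)
k=15  "100000000101100000000"  (len 21)
k=16  "000000001011000000001011"  (len 24)
k=17  "00000001011000000001011"  (len 23)
k=18  "0000001011000000001011"  (len 22)
k=19  "000001011000000001011"  (len 21)
k=20  "00001011000000001011"  (len 20)
k=21  "0001011000000001011"  (len 19)

19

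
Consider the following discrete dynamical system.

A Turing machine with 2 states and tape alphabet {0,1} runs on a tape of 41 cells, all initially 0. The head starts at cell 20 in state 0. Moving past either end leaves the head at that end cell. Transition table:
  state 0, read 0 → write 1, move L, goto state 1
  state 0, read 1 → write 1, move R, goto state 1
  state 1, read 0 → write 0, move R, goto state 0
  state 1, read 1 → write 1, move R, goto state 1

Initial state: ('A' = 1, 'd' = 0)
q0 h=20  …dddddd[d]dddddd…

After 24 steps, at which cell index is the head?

[0] q0 h=20  …dddddd[d]dddddd…
[1] q1 h=19  …dddddd[d]Addddd…
[2] q0 h=20  …dddddd[A]dddddd…
[3] q1 h=21  …dddddA[d]dddddd…
[4] q0 h=22  …ddddAd[d]dddddd…
[5] q1 h=21  …dddddA[d]Addddd…
[6] q0 h=22  …ddddAd[A]dddddd…
[7] q1 h=23  …dddAdA[d]dddddd…
[8] q0 h=24  …ddAdAd[d]dddddd…
[9] q1 h=23  …dddAdA[d]Addddd…
[10] q0 h=24  …ddAdAd[A]dddddd…
[11] q1 h=25  …dAdAdA[d]dddddd…
[12] q0 h=26  …AdAdAd[d]dddddd…
[13] q1 h=25  …dAdAdA[d]Addddd…
[14] q0 h=26  …AdAdAd[A]dddddd…
[15] q1 h=27  …dAdAdA[d]dddddd…
[16] q0 h=28  …AdAdAd[d]dddddd…
[17] q1 h=27  …dAdAdA[d]Addddd…
[18] q0 h=28  …AdAdAd[A]dddddd…
[19] q1 h=29  …dAdAdA[d]dddddd…
[20] q0 h=30  …AdAdAd[d]dddddd…
[21] q1 h=29  …dAdAdA[d]Addddd…
[22] q0 h=30  …AdAdAd[A]dddddd…
[23] q1 h=31  …dAdAdA[d]dddddd…
[24] q0 h=32  …AdAdAd[d]dddddd…

32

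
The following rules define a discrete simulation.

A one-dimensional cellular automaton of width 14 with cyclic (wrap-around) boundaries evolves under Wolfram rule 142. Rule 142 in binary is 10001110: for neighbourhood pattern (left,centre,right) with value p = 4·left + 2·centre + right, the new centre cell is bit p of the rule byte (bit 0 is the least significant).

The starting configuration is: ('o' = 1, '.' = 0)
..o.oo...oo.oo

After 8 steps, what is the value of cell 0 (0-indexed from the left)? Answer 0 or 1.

k=0  ..o.oo...oo.oo
k=1  .oo.o...oo..o.
k=2  oo..o..oo..oo.
k=3  o..oo.oo..oo..
k=4  o.oo..o..oo..o
k=5  ..o..oo.oo..oo
k=6  .oo.oo..o..oo.
k=7  oo..o..oo.oo..
k=8  o..oo.oo..o..o

1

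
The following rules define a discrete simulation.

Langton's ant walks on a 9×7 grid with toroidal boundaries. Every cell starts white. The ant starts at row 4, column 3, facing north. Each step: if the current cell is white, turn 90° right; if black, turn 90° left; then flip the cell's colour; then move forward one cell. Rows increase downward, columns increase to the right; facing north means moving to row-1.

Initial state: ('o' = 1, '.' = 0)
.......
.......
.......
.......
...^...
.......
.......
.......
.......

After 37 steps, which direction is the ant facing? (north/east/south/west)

0) .......
.......
.......
.......
...^...
.......
.......
.......
.......
1) .......
.......
.......
.......
...o>..
.......
.......
.......
.......
2) .......
.......
.......
.......
...oo..
....v..
.......
.......
.......
3) .......
.......
.......
.......
...oo..
...<o..
.......
.......
.......
4) .......
.......
.......
.......
...^o..
...oo..
.......
.......
.......
5) .......
.......
.......
.......
..<.o..
...oo..
.......
.......
.......
6) .......
.......
.......
..^....
..o.o..
...oo..
.......
.......
.......
7) .......
.......
.......
..o>...
..o.o..
...oo..
.......
.......
.......
8) .......
.......
.......
..oo...
..ovo..
...oo..
.......
.......
.......
9) .......
.......
.......
..oo...
..<oo..
...oo..
.......
.......
.......
10) .......
.......
.......
..oo...
...oo..
..voo..
.......
.......
.......
11) .......
.......
.......
..oo...
...oo..
.<ooo..
.......
.......
.......
12) .......
.......
.......
..oo...
.^.oo..
.oooo..
.......
.......
.......
13) .......
.......
.......
..oo...
.o>oo..
.oooo..
.......
.......
.......
14) .......
.......
.......
..oo...
.oooo..
.ovoo..
.......
.......
.......
15) .......
.......
.......
..oo...
.oooo..
.o.>o..
.......
.......
.......
16) .......
.......
.......
..oo...
.oo^o..
.o..o..
.......
.......
.......
17) .......
.......
.......
..oo...
.o<.o..
.o..o..
.......
.......
.......
18) .......
.......
.......
..oo...
.o..o..
.ov.o..
.......
.......
.......
19) .......
.......
.......
..oo...
.o..o..
.<o.o..
.......
.......
.......
20) .......
.......
.......
..oo...
.o..o..
..o.o..
.v.....
.......
.......
21) .......
.......
.......
..oo...
.o..o..
..o.o..
<o.....
.......
.......
22) .......
.......
.......
..oo...
.o..o..
^.o.o..
oo.....
.......
.......
23) .......
.......
.......
..oo...
.o..o..
o>o.o..
oo.....
.......
.......
24) .......
.......
.......
..oo...
.o..o..
ooo.o..
ov.....
.......
.......
25) .......
.......
.......
..oo...
.o..o..
ooo.o..
o.>....
.......
.......
26) .......
.......
.......
..oo...
.o..o..
ooo.o..
o.o....
..v....
.......
27) .......
.......
.......
..oo...
.o..o..
ooo.o..
o.o....
.<o....
.......
28) .......
.......
.......
..oo...
.o..o..
ooo.o..
o^o....
.oo....
.......
29) .......
.......
.......
..oo...
.o..o..
ooo.o..
oo>....
.oo....
.......
30) .......
.......
.......
..oo...
.o..o..
oo^.o..
oo.....
.oo....
.......
31) .......
.......
.......
..oo...
.o..o..
o<..o..
oo.....
.oo....
.......
32) .......
.......
.......
..oo...
.o..o..
o...o..
ov.....
.oo....
.......
33) .......
.......
.......
..oo...
.o..o..
o...o..
o.>....
.oo....
.......
34) .......
.......
.......
..oo...
.o..o..
o...o..
o.o....
.ov....
.......
35) .......
.......
.......
..oo...
.o..o..
o...o..
o.o....
.o.>...
.......
36) .......
.......
.......
..oo...
.o..o..
o...o..
o.o....
.o.o...
...v...
37) .......
.......
.......
..oo...
.o..o..
o...o..
o.o....
.o.o...
..<o...

west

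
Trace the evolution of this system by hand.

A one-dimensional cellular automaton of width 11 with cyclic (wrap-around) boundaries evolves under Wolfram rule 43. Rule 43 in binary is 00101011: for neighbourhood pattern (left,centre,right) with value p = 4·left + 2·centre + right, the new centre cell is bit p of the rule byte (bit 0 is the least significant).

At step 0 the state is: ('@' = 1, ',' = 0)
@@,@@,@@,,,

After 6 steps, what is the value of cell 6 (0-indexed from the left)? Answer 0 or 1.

gen 0: @@,@@,@@,,,
gen 1: @,@@,@@,,@@
gen 2: ,@@,@@,,@@,
gen 3: @@,@@,,@@,,
gen 4: @,@@,,@@,,@
gen 5: ,@@,,@@,,@@
gen 6: @@,,@@,,@@,

0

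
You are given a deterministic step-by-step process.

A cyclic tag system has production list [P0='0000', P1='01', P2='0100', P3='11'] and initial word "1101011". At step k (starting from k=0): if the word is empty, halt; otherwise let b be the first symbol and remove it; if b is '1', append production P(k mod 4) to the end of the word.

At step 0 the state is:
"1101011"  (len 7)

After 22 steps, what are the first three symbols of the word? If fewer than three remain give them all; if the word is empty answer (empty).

gen 0: "1101011"  (len 7)
gen 1: "1010110000"  (len 10)
gen 2: "01011000001"  (len 11)
gen 3: "1011000001"  (len 10)
gen 4: "01100000111"  (len 11)
gen 5: "1100000111"  (len 10)
gen 6: "10000011101"  (len 11)
gen 7: "00000111010100"  (len 14)
gen 8: "0000111010100"  (len 13)
gen 9: "000111010100"  (len 12)
gen 10: "00111010100"  (len 11)
gen 11: "0111010100"  (len 10)
gen 12: "111010100"  (len 9)
gen 13: "110101000000"  (len 12)
gen 14: "1010100000001"  (len 13)
gen 15: "0101000000010100"  (len 16)
gen 16: "101000000010100"  (len 15)
gen 17: "010000000101000000"  (len 18)
gen 18: "10000000101000000"  (len 17)
gen 19: "00000001010000000100"  (len 20)
gen 20: "0000001010000000100"  (len 19)
gen 21: "000001010000000100"  (len 18)
gen 22: "00001010000000100"  (len 17)

000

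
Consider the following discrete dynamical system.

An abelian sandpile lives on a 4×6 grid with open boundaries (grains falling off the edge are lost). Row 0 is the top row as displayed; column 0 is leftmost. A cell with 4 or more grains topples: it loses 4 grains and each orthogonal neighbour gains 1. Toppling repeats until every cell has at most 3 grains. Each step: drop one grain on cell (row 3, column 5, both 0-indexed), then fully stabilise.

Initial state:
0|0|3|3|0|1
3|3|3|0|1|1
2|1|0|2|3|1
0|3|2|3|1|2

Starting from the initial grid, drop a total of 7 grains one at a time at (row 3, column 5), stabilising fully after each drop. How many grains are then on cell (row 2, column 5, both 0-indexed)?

3

step 0: 0|0|3|3|0|1
3|3|3|0|1|1
2|1|0|2|3|1
0|3|2|3|1|2
step 1: 0|0|3|3|0|1
3|3|3|0|1|1
2|1|0|2|3|1
0|3|2|3|1|3
step 2: 0|0|3|3|0|1
3|3|3|0|1|1
2|1|0|2|3|2
0|3|2|3|2|0
step 3: 0|0|3|3|0|1
3|3|3|0|1|1
2|1|0|2|3|2
0|3|2|3|2|1
step 4: 0|0|3|3|0|1
3|3|3|0|1|1
2|1|0|2|3|2
0|3|2|3|2|2
step 5: 0|0|3|3|0|1
3|3|3|0|1|1
2|1|0|2|3|2
0|3|2|3|2|3
step 6: 0|0|3|3|0|1
3|3|3|0|1|1
2|1|0|2|3|3
0|3|2|3|3|0
step 7: 0|0|3|3|0|1
3|3|3|0|1|1
2|1|0|2|3|3
0|3|2|3|3|1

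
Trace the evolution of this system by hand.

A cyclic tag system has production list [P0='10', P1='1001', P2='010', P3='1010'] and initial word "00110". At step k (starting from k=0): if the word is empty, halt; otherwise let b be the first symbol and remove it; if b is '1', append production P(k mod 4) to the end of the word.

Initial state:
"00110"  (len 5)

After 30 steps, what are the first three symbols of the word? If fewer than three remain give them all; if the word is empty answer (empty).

010

k=0  "00110"  (len 5)
k=1  "0110"  (len 4)
k=2  "110"  (len 3)
k=3  "10010"  (len 5)
k=4  "00101010"  (len 8)
k=5  "0101010"  (len 7)
k=6  "101010"  (len 6)
k=7  "01010010"  (len 8)
k=8  "1010010"  (len 7)
k=9  "01001010"  (len 8)
k=10  "1001010"  (len 7)
k=11  "001010010"  (len 9)
k=12  "01010010"  (len 8)
k=13  "1010010"  (len 7)
k=14  "0100101001"  (len 10)
k=15  "100101001"  (len 9)
k=16  "001010011010"  (len 12)
k=17  "01010011010"  (len 11)
k=18  "1010011010"  (len 10)
k=19  "010011010010"  (len 12)
k=20  "10011010010"  (len 11)
k=21  "001101001010"  (len 12)
k=22  "01101001010"  (len 11)
k=23  "1101001010"  (len 10)
k=24  "1010010101010"  (len 13)
k=25  "01001010101010"  (len 14)
k=26  "1001010101010"  (len 13)
k=27  "001010101010010"  (len 15)
k=28  "01010101010010"  (len 14)
k=29  "1010101010010"  (len 13)
k=30  "0101010100101001"  (len 16)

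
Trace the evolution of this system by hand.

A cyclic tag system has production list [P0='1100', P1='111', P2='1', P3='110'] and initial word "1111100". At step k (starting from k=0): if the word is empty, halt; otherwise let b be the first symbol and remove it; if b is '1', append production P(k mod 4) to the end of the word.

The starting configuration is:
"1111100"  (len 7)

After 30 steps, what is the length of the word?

32

[0] "1111100"  (len 7)
[1] "1111001100"  (len 10)
[2] "111001100111"  (len 12)
[3] "110011001111"  (len 12)
[4] "10011001111110"  (len 14)
[5] "00110011111101100"  (len 17)
[6] "0110011111101100"  (len 16)
[7] "110011111101100"  (len 15)
[8] "10011111101100110"  (len 17)
[9] "00111111011001101100"  (len 20)
[10] "0111111011001101100"  (len 19)
[11] "111111011001101100"  (len 18)
[12] "11111011001101100110"  (len 20)
[13] "11110110011011001101100"  (len 23)
[14] "1110110011011001101100111"  (len 25)
[15] "1101100110110011011001111"  (len 25)
[16] "101100110110011011001111110"  (len 27)
[17] "011001101100110110011111101100"  (len 30)
[18] "11001101100110110011111101100"  (len 29)
[19] "10011011001101100111111011001"  (len 29)
[20] "0011011001101100111111011001110"  (len 31)
[21] "011011001101100111111011001110"  (len 30)
[22] "11011001101100111111011001110"  (len 29)
[23] "10110011011001111110110011101"  (len 29)
[24] "0110011011001111110110011101110"  (len 31)
[25] "110011011001111110110011101110"  (len 30)
[26] "10011011001111110110011101110111"  (len 32)
[27] "00110110011111101100111011101111"  (len 32)
[28] "0110110011111101100111011101111"  (len 31)
[29] "110110011111101100111011101111"  (len 30)
[30] "10110011111101100111011101111111"  (len 32)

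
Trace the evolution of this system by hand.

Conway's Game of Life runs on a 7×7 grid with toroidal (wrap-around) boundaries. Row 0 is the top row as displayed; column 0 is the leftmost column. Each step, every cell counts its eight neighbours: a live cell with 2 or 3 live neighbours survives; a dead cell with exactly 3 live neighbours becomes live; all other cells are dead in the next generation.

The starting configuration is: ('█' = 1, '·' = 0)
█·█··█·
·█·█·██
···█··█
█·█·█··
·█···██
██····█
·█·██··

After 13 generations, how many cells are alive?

2

gen 0: █·█··█·
·█·█·██
···█··█
█·█·█··
·█···██
██····█
·█·██··
gen 1: █····█·
·█·█·█·
·█·█··█
█████··
··█··█·
·█··█·█
···███·
gen 2: ··██·█·
·█···█·
·····██
█···███
·····██
··█···█
█··█···
gen 3: ·███··█
··█··█·
·······
█···█··
····█··
█····██
·█·██·█
gen 4: ·█····█
·███···
·······
·······
█···█··
█··█··█
·█·██··
gen 5: ·█··█··
███····
··█····
·······
█·····█
████·██
·█·████
gen 6: ····█·█
█·██···
··█····
·······
··█··█·
···█···
·······
gen 7: ···█···
·███···
·███···
·······
·······
·······
·······
gen 8: ···█···
·█··█··
·█·█···
··█····
·······
·······
·······
gen 9: ·······
···██··
·█·█···
··█····
·······
·······
·······
gen 10: ·······
··███··
···██··
··█····
·······
·······
·······
gen 11: ···█···
··█·█··
····█··
···█···
·······
·······
·······
gen 12: ···█···
····█··
····█··
·······
·······
·······
·······
gen 13: ·······
···██··
·······
·······
·······
·······
·······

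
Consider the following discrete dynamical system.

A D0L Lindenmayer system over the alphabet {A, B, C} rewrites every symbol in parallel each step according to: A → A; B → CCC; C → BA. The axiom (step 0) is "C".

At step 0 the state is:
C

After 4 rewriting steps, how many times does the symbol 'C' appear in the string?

t=0: C
t=1: BA
t=2: CCCA
t=3: BABABAA
t=4: CCCACCCACCCAA

9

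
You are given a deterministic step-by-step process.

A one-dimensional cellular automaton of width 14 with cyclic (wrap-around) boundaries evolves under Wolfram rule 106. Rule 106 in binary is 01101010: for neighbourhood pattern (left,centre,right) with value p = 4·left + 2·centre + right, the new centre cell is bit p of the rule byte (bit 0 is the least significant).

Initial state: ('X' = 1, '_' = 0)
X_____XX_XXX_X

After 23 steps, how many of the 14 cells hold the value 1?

6

gen 0: X_____XX_XXX_X
gen 1: X____XXXXX_XXX
gen 2: X___XX___XXX__
gen 3: ___XXX__XX_X_X
gen 4: __XX_X_XXXX_X_
gen 5: _XXXX_XX__XX__
gen 6: XX__XXXX_XXX__
gen 7: XX_XX__XXX_X_X
gen 8: _XXXX_XX_XX_XX
gen 9: XX__XXXXXXXXXX
gen 10: _X_XX_________
gen 11: X_XXX_________
gen 12: _XX_X________X
gen 13: XXXX________X_
gen 14: X__X_______X_X
gen 15: X_X_______X_XX
gen 16: XX_______X_XX_
gen 17: XX______X_XXXX
gen 18: _X_____X_XX___
gen 19: X_____X_XXX___
gen 20: _____X_XX_X__X
gen 21: ____X_XXXX__X_
gen 22: ___X_XX__X_X__
gen 23: __X_XXX_X_X___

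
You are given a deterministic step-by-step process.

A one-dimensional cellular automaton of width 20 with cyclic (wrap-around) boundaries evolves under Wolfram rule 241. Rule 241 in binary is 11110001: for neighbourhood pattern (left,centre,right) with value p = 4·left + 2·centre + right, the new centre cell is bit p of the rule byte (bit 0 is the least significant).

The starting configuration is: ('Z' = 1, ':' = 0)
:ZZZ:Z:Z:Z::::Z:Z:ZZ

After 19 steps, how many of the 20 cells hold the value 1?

0) :ZZZ:Z:Z:Z::::Z:Z:ZZ
1) Z:ZZZ:Z:Z:ZZZ::Z:Z:Z
2) ZZ:ZZZ:Z:Z:ZZZ::Z:Z:
3) :ZZ:ZZZ:Z:Z:ZZZ::Z:Z
4) Z:ZZ:ZZZ:Z:Z:ZZZ::Z:
5) :Z:ZZ:ZZZ:Z:Z:ZZZ::Z
6) Z:Z:ZZ:ZZZ:Z:Z:ZZZ::
7) :Z:Z:ZZ:ZZZ:Z:Z:ZZZ:
8) ::Z:Z:ZZ:ZZZ:Z:Z:ZZZ
9) Z::Z:Z:ZZ:ZZZ:Z:Z:ZZ
10) ZZ::Z:Z:ZZ:ZZZ:Z:Z:Z
11) ZZZ::Z:Z:ZZ:ZZZ:Z:Z:
12) :ZZZ::Z:Z:ZZ:ZZZ:Z:Z
13) Z:ZZZ::Z:Z:ZZ:ZZZ:Z:
14) :Z:ZZZ::Z:Z:ZZ:ZZZ:Z
15) Z:Z:ZZZ::Z:Z:ZZ:ZZZ:
16) :Z:Z:ZZZ::Z:Z:ZZ:ZZZ
17) Z:Z:Z:ZZZ::Z:Z:ZZ:ZZ
18) ZZ:Z:Z:ZZZ::Z:Z:ZZ:Z
19) ZZZ:Z:Z:ZZZ::Z:Z:ZZ:

12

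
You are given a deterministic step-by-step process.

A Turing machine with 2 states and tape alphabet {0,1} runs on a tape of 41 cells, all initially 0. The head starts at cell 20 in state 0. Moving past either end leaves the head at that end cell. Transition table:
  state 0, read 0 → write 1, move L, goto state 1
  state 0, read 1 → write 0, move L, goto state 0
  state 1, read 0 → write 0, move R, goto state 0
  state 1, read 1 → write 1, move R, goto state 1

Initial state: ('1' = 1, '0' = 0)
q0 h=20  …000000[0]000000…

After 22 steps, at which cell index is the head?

0) q0 h=20  …000000[0]000000…
1) q1 h=19  …000000[0]100000…
2) q0 h=20  …000000[1]000000…
3) q0 h=19  …000000[0]000000…
4) q1 h=18  …000000[0]100000…
5) q0 h=19  …000000[1]000000…
6) q0 h=18  …000000[0]000000…
7) q1 h=17  …000000[0]100000…
8) q0 h=18  …000000[1]000000…
9) q0 h=17  …000000[0]000000…
10) q1 h=16  …000000[0]100000…
11) q0 h=17  …000000[1]000000…
12) q0 h=16  …000000[0]000000…
13) q1 h=15  …000000[0]100000…
14) q0 h=16  …000000[1]000000…
15) q0 h=15  …000000[0]000000…
16) q1 h=14  …000000[0]100000…
17) q0 h=15  …000000[1]000000…
18) q0 h=14  …000000[0]000000…
19) q1 h=13  …000000[0]100000…
20) q0 h=14  …000000[1]000000…
21) q0 h=13  …000000[0]000000…
22) q1 h=12  …000000[0]100000…

12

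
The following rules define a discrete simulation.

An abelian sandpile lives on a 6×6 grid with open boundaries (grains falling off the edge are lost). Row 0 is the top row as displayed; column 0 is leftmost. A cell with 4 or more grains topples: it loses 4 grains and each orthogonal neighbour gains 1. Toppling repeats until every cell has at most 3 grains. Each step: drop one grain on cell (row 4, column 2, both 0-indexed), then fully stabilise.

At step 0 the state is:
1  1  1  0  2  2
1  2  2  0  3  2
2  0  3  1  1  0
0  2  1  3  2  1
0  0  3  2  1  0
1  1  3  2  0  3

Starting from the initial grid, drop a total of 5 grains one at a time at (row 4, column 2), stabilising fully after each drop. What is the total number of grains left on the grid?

52

[0] 1  1  1  0  2  2
1  2  2  0  3  2
2  0  3  1  1  0
0  2  1  3  2  1
0  0  3  2  1  0
1  1  3  2  0  3
[1] 1  1  1  0  2  2
1  2  2  0  3  2
2  0  3  1  1  0
0  2  2  3  2  1
0  1  1  3  1  0
1  2  0  3  0  3
[2] 1  1  1  0  2  2
1  2  2  0  3  2
2  0  3  1  1  0
0  2  2  3  2  1
0  1  2  3  1  0
1  2  0  3  0  3
[3] 1  1  1  0  2  2
1  2  2  0  3  2
2  0  3  1  1  0
0  2  2  3  2  1
0  1  3  3  1  0
1  2  0  3  0  3
[4] 1  1  1  0  2  2
1  2  3  0  3  2
2  1  0  3  1  0
0  3  1  1  3  1
0  2  2  2  2  0
1  2  2  0  1  3
[5] 1  1  1  0  2  2
1  2  3  0  3  2
2  1  0  3  1  0
0  3  1  1  3  1
0  2  3  2  2  0
1  2  2  0  1  3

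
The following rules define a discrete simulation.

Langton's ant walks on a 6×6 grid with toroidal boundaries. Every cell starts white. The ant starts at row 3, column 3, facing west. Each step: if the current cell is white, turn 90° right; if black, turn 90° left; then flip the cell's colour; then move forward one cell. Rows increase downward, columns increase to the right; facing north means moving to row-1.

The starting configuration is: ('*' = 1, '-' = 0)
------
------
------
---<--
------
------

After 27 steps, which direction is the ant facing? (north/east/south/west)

[0] ------
------
------
---<--
------
------
[1] ------
------
---^--
---*--
------
------
[2] ------
------
---*>-
---*--
------
------
[3] ------
------
---**-
---*v-
------
------
[4] ------
------
---**-
---<*-
------
------
[5] ------
------
---**-
----*-
---v--
------
[6] ------
------
---**-
----*-
--<*--
------
[7] ------
------
---**-
--^-*-
--**--
------
[8] ------
------
---**-
--*>*-
--**--
------
[9] ------
------
---**-
--***-
--*v--
------
[10] ------
------
---**-
--***-
--*->-
------
[11] ------
------
---**-
--***-
--*-*-
----v-
[12] ------
------
---**-
--***-
--*-*-
---<*-
[13] ------
------
---**-
--***-
--*^*-
---**-
[14] ------
------
---**-
--***-
--**>-
---**-
[15] ------
------
---**-
--**^-
--**--
---**-
[16] ------
------
---**-
--*<--
--**--
---**-
[17] ------
------
---**-
--*---
--*v--
---**-
[18] ------
------
---**-
--*---
--*->-
---**-
[19] ------
------
---**-
--*---
--*-*-
---*v-
[20] ------
------
---**-
--*---
--*-*-
---*->
[21] -----v
------
---**-
--*---
--*-*-
---*-*
[22] ----<*
------
---**-
--*---
--*-*-
---*-*
[23] ----**
------
---**-
--*---
--*-*-
---*^*
[24] ----**
------
---**-
--*---
--*-*-
---**>
[25] ----**
------
---**-
--*---
--*-*^
---**-
[26] ----**
------
---**-
--*---
>-*-**
---**-
[27] ----**
------
---**-
--*---
*-*-**
v--**-

south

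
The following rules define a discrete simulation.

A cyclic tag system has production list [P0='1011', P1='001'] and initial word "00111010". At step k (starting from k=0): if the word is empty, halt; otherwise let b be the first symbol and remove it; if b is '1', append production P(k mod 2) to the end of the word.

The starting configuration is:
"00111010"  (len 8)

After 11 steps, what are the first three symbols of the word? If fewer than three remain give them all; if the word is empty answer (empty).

100

[0] "00111010"  (len 8)
[1] "0111010"  (len 7)
[2] "111010"  (len 6)
[3] "110101011"  (len 9)
[4] "10101011001"  (len 11)
[5] "01010110011011"  (len 14)
[6] "1010110011011"  (len 13)
[7] "0101100110111011"  (len 16)
[8] "101100110111011"  (len 15)
[9] "011001101110111011"  (len 18)
[10] "11001101110111011"  (len 17)
[11] "10011011101110111011"  (len 20)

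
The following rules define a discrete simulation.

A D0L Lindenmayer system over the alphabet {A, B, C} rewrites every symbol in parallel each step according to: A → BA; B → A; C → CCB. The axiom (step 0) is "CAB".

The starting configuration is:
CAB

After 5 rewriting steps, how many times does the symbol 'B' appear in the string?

32

[0] CAB
[1] CCBBAA
[2] CCBCCBAABABA
[3] CCBCCBACCBCCBABABAABAABA
[4] CCBCCBACCBCCBABACCBCCBACCBCCBABAABAABABAABABAABA
[5] CCBCCBACCBCCBABACCBCCBACCBCCBABAABACCBCCBACCBCCBABACCBCCBACCBCCBABAABABAABABAABAABABAABAABABAABA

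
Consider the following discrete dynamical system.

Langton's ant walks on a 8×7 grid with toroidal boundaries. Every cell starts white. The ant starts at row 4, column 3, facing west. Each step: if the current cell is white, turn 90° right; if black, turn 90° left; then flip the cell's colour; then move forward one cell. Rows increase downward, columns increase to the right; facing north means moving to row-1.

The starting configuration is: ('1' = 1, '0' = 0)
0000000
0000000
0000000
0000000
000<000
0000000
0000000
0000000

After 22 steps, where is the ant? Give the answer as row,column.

7,4

t=0: 0000000
0000000
0000000
0000000
000<000
0000000
0000000
0000000
t=1: 0000000
0000000
0000000
000^000
0001000
0000000
0000000
0000000
t=2: 0000000
0000000
0000000
0001>00
0001000
0000000
0000000
0000000
t=3: 0000000
0000000
0000000
0001100
0001v00
0000000
0000000
0000000
t=4: 0000000
0000000
0000000
0001100
000<100
0000000
0000000
0000000
t=5: 0000000
0000000
0000000
0001100
0000100
000v000
0000000
0000000
t=6: 0000000
0000000
0000000
0001100
0000100
00<1000
0000000
0000000
t=7: 0000000
0000000
0000000
0001100
00^0100
0011000
0000000
0000000
t=8: 0000000
0000000
0000000
0001100
001>100
0011000
0000000
0000000
t=9: 0000000
0000000
0000000
0001100
0011100
001v000
0000000
0000000
t=10: 0000000
0000000
0000000
0001100
0011100
0010>00
0000000
0000000
t=11: 0000000
0000000
0000000
0001100
0011100
0010100
0000v00
0000000
t=12: 0000000
0000000
0000000
0001100
0011100
0010100
000<100
0000000
t=13: 0000000
0000000
0000000
0001100
0011100
001^100
0001100
0000000
t=14: 0000000
0000000
0000000
0001100
0011100
0011>00
0001100
0000000
t=15: 0000000
0000000
0000000
0001100
0011^00
0011000
0001100
0000000
t=16: 0000000
0000000
0000000
0001100
001<000
0011000
0001100
0000000
t=17: 0000000
0000000
0000000
0001100
0010000
001v000
0001100
0000000
t=18: 0000000
0000000
0000000
0001100
0010000
0010>00
0001100
0000000
t=19: 0000000
0000000
0000000
0001100
0010000
0010100
0001v00
0000000
t=20: 0000000
0000000
0000000
0001100
0010000
0010100
00010>0
0000000
t=21: 0000000
0000000
0000000
0001100
0010000
0010100
0001010
00000v0
t=22: 0000000
0000000
0000000
0001100
0010000
0010100
0001010
0000<10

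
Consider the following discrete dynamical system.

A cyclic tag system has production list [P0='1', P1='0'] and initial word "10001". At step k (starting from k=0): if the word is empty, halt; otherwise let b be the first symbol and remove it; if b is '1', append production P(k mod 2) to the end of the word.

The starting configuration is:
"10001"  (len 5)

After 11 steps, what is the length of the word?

0

0) "10001"  (len 5)
1) "00011"  (len 5)
2) "0011"  (len 4)
3) "011"  (len 3)
4) "11"  (len 2)
5) "11"  (len 2)
6) "10"  (len 2)
7) "01"  (len 2)
8) "1"  (len 1)
9) "1"  (len 1)
10) "0"  (len 1)
11) (halted — word empty)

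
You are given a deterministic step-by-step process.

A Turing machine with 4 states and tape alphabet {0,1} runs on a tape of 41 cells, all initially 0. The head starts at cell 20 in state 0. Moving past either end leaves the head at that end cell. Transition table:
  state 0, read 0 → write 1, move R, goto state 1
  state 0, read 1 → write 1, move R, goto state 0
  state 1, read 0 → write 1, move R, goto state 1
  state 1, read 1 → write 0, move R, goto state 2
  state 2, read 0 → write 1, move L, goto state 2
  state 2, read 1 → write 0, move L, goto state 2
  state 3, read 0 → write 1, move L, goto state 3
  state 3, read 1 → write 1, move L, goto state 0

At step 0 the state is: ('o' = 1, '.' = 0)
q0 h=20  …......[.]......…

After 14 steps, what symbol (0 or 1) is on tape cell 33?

gen 0: q0 h=20  …......[.]......…
gen 1: q1 h=21  ….....o[.]......…
gen 2: q1 h=22  …....oo[.]......…
gen 3: q1 h=23  …...ooo[.]......…
gen 4: q1 h=24  …..oooo[.]......…
gen 5: q1 h=25  ….ooooo[.]......…
gen 6: q1 h=26  …oooooo[.]......…
gen 7: q1 h=27  …oooooo[.]......…
gen 8: q1 h=28  …oooooo[.]......…
gen 9: q1 h=29  …oooooo[.]......…
gen 10: q1 h=30  …oooooo[.]......…
gen 11: q1 h=31  …oooooo[.]......…
gen 12: q1 h=32  …oooooo[.]......…
gen 13: q1 h=33  …oooooo[.]......…
gen 14: q1 h=34  …oooooo[.]......|

1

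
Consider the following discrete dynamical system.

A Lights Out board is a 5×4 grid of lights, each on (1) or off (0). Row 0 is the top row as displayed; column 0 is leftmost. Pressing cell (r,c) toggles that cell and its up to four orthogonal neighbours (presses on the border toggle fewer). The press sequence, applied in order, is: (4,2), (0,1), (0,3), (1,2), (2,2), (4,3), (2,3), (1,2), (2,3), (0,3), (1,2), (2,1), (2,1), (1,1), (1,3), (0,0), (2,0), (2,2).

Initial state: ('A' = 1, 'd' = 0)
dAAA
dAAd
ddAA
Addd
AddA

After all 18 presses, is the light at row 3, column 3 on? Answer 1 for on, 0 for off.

gen 0: dAAA
dAAd
ddAA
Addd
AddA
gen 1: dAAA
dAAd
ddAA
AdAd
AAAd
gen 2: AddA
ddAd
ddAA
AdAd
AAAd
gen 3: AdAd
ddAA
ddAA
AdAd
AAAd
gen 4: Addd
dAdd
dddA
AdAd
AAAd
gen 5: Addd
dAAd
dAAd
Addd
AAAd
gen 6: Addd
dAAd
dAAd
AddA
AAdA
gen 7: Addd
dAAA
dAdA
Addd
AAdA
gen 8: AdAd
dddd
dAAA
Addd
AAdA
gen 9: AdAd
dddA
dAdd
AddA
AAdA
gen 10: AddA
dddd
dAdd
AddA
AAdA
gen 11: AdAA
dAAA
dAAd
AddA
AAdA
gen 12: AdAA
ddAA
Addd
AAdA
AAdA
gen 13: AdAA
dAAA
dAAd
AddA
AAdA
gen 14: AAAA
AddA
ddAd
AddA
AAdA
gen 15: AAAd
AdAd
ddAA
AddA
AAdA
gen 16: ddAd
ddAd
ddAA
AddA
AAdA
gen 17: ddAd
AdAd
AAAA
dddA
AAdA
gen 18: ddAd
Addd
Addd
ddAA
AAdA

1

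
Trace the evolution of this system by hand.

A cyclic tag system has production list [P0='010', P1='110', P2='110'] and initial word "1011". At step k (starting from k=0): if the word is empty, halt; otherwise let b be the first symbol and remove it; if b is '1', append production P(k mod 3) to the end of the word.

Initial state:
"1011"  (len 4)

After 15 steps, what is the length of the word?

16

[0] "1011"  (len 4)
[1] "011010"  (len 6)
[2] "11010"  (len 5)
[3] "1010110"  (len 7)
[4] "010110010"  (len 9)
[5] "10110010"  (len 8)
[6] "0110010110"  (len 10)
[7] "110010110"  (len 9)
[8] "10010110110"  (len 11)
[9] "0010110110110"  (len 13)
[10] "010110110110"  (len 12)
[11] "10110110110"  (len 11)
[12] "0110110110110"  (len 13)
[13] "110110110110"  (len 12)
[14] "10110110110110"  (len 14)
[15] "0110110110110110"  (len 16)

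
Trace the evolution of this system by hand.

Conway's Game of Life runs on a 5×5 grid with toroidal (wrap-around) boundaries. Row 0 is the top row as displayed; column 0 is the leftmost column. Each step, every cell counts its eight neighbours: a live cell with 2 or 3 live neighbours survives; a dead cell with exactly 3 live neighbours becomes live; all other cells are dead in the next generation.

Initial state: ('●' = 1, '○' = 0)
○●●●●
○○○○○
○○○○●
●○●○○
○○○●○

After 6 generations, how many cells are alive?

10

[0] ○●●●●
○○○○○
○○○○●
●○●○○
○○○●○
[1] ○○●●●
●○●○●
○○○○○
○○○●●
●○○○○
[2] ○○●○○
●●●○●
●○○○○
○○○○●
●○●○○
[3] ○○●○●
●○●●●
○○○●○
●●○○●
○●○●○
[4] ○○○○○
●●●○○
○○○○○
●●○●●
○●○●○
[5] ●○○○○
○●○○○
○○○●○
●●○●●
○●○●○
[6] ●●●○○
○○○○○
○●○●○
●●○●○
○●○●○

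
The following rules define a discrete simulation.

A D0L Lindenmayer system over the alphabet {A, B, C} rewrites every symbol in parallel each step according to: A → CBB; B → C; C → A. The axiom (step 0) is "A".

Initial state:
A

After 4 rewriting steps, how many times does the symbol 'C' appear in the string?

0) A
1) CBB
2) ACC
3) CBBAA
4) ACCCBBCBB

4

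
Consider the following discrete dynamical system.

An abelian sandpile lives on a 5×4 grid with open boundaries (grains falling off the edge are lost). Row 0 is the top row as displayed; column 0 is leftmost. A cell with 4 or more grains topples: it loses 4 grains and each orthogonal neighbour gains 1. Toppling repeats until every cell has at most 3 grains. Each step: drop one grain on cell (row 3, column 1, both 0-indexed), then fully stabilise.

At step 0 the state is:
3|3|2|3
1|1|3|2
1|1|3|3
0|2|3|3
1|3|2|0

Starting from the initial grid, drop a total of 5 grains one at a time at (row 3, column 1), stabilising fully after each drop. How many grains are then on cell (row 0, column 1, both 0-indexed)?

[0] 3|3|2|3
1|1|3|2
1|1|3|3
0|2|3|3
1|3|2|0
[1] 3|3|2|3
1|1|3|2
1|1|3|3
0|3|3|3
1|3|2|0
[2] 0|1|1|1
2|3|2|1
1|3|2|2
1|2|3|1
2|1|0|2
[3] 0|1|1|1
2|3|2|1
1|3|2|2
1|3|3|1
2|1|0|2
[4] 0|2|2|1
3|1|0|2
2|2|1|3
2|2|1|2
2|2|1|2
[5] 0|2|2|1
3|1|0|2
2|2|1|3
2|3|1|2
2|2|1|2

2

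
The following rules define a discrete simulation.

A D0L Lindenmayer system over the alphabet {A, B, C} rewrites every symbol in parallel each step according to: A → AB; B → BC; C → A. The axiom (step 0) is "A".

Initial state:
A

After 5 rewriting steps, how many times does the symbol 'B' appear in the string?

9

step 0: A
step 1: AB
step 2: ABBC
step 3: ABBCBCA
step 4: ABBCBCABCAAB
step 5: ABBCBCABCAABBCAABABBC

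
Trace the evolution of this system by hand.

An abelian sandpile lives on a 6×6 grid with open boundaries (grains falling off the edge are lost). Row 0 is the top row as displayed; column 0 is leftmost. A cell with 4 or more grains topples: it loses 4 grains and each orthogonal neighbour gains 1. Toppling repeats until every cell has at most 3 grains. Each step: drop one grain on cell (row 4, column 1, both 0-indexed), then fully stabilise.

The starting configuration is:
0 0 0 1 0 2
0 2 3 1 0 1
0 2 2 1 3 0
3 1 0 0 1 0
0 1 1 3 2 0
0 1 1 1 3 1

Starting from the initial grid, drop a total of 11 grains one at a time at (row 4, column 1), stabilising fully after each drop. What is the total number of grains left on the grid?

step 0: 0 0 0 1 0 2
0 2 3 1 0 1
0 2 2 1 3 0
3 1 0 0 1 0
0 1 1 3 2 0
0 1 1 1 3 1
step 1: 0 0 0 1 0 2
0 2 3 1 0 1
0 2 2 1 3 0
3 1 0 0 1 0
0 2 1 3 2 0
0 1 1 1 3 1
step 2: 0 0 0 1 0 2
0 2 3 1 0 1
0 2 2 1 3 0
3 1 0 0 1 0
0 3 1 3 2 0
0 1 1 1 3 1
step 3: 0 0 0 1 0 2
0 2 3 1 0 1
0 2 2 1 3 0
3 2 0 0 1 0
1 0 2 3 2 0
0 2 1 1 3 1
step 4: 0 0 0 1 0 2
0 2 3 1 0 1
0 2 2 1 3 0
3 2 0 0 1 0
1 1 2 3 2 0
0 2 1 1 3 1
step 5: 0 0 0 1 0 2
0 2 3 1 0 1
0 2 2 1 3 0
3 2 0 0 1 0
1 2 2 3 2 0
0 2 1 1 3 1
step 6: 0 0 0 1 0 2
0 2 3 1 0 1
0 2 2 1 3 0
3 2 0 0 1 0
1 3 2 3 2 0
0 2 1 1 3 1
step 7: 0 0 0 1 0 2
0 2 3 1 0 1
0 2 2 1 3 0
3 3 0 0 1 0
2 0 3 3 2 0
0 3 1 1 3 1
step 8: 0 0 0 1 0 2
0 2 3 1 0 1
0 2 2 1 3 0
3 3 0 0 1 0
2 1 3 3 2 0
0 3 1 1 3 1
step 9: 0 0 0 1 0 2
0 2 3 1 0 1
0 2 2 1 3 0
3 3 0 0 1 0
2 2 3 3 2 0
0 3 1 1 3 1
step 10: 0 0 0 1 0 2
0 2 3 1 0 1
0 2 2 1 3 0
3 3 0 0 1 0
2 3 3 3 2 0
0 3 1 1 3 1
step 11: 0 0 0 1 0 2
0 2 3 1 0 1
1 3 2 1 3 0
1 2 2 1 1 0
1 0 2 0 3 0
2 1 3 2 3 1

45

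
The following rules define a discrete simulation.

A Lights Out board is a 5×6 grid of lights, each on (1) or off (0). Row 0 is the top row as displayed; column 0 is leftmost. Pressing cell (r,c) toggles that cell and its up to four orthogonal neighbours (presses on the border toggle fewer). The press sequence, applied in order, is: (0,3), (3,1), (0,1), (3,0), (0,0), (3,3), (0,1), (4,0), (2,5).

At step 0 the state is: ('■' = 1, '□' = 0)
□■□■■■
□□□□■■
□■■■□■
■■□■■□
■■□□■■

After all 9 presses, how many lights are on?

16

0) □■□■■■
□□□□■■
□■■■□■
■■□■■□
■■□□■■
1) □■■□□■
□□□■■■
□■■■□■
■■□■■□
■■□□■■
2) □■■□□■
□□□■■■
□□■■□■
□□■■■□
■□□□■■
3) ■□□□□■
□■□■■■
□□■■□■
□□■■■□
■□□□■■
4) ■□□□□■
□■□■■■
■□■■□■
■■■■■□
□□□□■■
5) □■□□□■
■■□■■■
■□■■□■
■■■■■□
□□□□■■
6) □■□□□■
■■□■■■
■□■□□■
■■□□□□
□□□■■■
7) ■□■□□■
■□□■■■
■□■□□■
■■□□□□
□□□■■■
8) ■□■□□■
■□□■■■
■□■□□■
□■□□□□
■■□■■■
9) ■□■□□■
■□□■■□
■□■□■□
□■□□□■
■■□■■■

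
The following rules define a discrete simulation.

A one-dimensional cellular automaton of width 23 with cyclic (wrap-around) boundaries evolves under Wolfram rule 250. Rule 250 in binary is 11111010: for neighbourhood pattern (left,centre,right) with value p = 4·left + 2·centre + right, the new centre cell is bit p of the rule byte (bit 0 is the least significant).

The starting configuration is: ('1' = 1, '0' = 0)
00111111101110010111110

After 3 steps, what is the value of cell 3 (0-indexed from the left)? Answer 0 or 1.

1

[0] 00111111101110010111110
[1] 01111111111111101111111
[2] 11111111111111111111111
[3] 11111111111111111111111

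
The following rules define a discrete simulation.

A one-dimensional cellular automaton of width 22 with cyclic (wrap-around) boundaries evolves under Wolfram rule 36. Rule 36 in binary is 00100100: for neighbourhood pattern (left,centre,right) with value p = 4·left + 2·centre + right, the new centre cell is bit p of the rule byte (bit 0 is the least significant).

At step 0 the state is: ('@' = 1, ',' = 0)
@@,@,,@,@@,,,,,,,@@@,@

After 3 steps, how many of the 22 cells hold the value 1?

t=0: @@,@,,@,@@,,,,,,,@@@,@
t=1: ,,@@,,@@,,,,,,,,,,,,@,
t=2: ,,,,,,,,,,,,,,,,,,,,@,
t=3: ,,,,,,,,,,,,,,,,,,,,@,

1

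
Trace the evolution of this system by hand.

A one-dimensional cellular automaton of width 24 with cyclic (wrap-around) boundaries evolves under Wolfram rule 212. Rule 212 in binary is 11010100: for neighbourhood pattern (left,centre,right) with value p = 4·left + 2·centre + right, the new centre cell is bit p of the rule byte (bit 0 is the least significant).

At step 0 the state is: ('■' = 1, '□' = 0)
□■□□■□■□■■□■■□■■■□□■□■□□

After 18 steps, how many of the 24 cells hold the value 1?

13

k=0  □■□□■□■□■■□■■□■■■□□■□■□□
k=1  □■■□■□■□□■□□■□□■■■□■□■■□
k=2  □□■□■□■■□■■□■■□□■■□■□□■■
k=3  ■□■□■□□■□□■□□■■□□■□■■□□■
k=4  ■□■□■■□■■□■■□□■■□■□□■■□□
k=5  ■□■□□■□□■□□■■□□■□■■□□■■□
k=6  ■□■■□■■□■■□□■■□■□□■■□□■□
k=7  ■□□■□□■□□■■□□■□■■□□■■□■□
k=8  ■■□■■□■■□□■■□■□□■■□□■□■□
k=9  □■□□■□□■■□□■□■■□□■■□■□■□
k=10  □■■□■■□□■■□■□□■■□□■□■□■■
k=11  □□■□□■■□□■□■■□□■■□■□■□□■
k=12  ■□■■□□■■□■□□■■□□■□■□■■□■
k=13  ■□□■■□□■□■■□□■■□■□■□□■□□
k=14  ■■□□■■□■□□■■□□■□■□■■□■■□
k=15  □■■□□■□■■□□■■□■□■□□■□□■□
k=16  □□■■□■□□■■□□■□■□■■□■■□■■
k=17  ■□□■□■■□□■■□■□■□□■□□■□□■
k=18  ■■□■□□■■□□■□■□■■□■■□■■□□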